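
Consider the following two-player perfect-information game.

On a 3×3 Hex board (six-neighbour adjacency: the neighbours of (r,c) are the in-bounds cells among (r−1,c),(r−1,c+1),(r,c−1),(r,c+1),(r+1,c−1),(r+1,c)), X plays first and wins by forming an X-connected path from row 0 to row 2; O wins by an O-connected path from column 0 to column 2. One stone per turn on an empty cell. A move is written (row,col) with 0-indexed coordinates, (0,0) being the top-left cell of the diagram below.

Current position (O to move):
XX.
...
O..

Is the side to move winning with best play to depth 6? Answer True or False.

ply 1, O at XX./.../O.. | (0,2)=+1→XXO/.../O..*; (1,0)=-1→XX./O../O..; (1,1)=+1→XX./.O./O..; (1,2)=+1→XX./..O/O..; (2,1)=+1→XX./.../OO.; (2,2)=+1→XX./.../O.O
ply 2, X at XXO/.../O.. | (1,0)=-1→XXO/X../O..*; (1,1)=-1→XXO/.X./O..; (1,2)=-1→XXO/..X/O..; (2,1)=-1→XXO/.../OX.; (2,2)=-1→XXO/.../O.X
ply 3, O at XXO/X../O.. | (1,1)=+1→XXO/XO./O..*; (1,2)=+1→XXO/X.O/O..; (2,1)=+1→XXO/X../OO.; (2,2)=+1→XXO/X../O.O
ply 4: XXO/XO./O.. is terminal -1 (X); from XX./.../O.. depth 6

O winning at [XX./.../O..]: True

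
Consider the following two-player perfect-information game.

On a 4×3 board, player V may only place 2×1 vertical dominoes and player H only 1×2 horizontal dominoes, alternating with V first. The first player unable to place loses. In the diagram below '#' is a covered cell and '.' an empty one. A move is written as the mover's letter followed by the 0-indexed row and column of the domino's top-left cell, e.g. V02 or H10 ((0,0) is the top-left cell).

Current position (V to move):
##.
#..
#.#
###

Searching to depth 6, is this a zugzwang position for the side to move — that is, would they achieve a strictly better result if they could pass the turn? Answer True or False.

[##./#../#.#/###] V move#1: V02:+1/###/#.#/#.#/###*, V11:+1/##./##./###/###
[###/#.#/#.#/###] end (terminal -1, H#2); searched ##./#../#.#/### to 6
suppose V passes — search the same position with H to move:
pass> [##./#../#.#/###] H move#1: H11:+1/##./###/#.#/###*
pass> [##./###/#.#/###] end (terminal -1, V#2); searched ##./#../#.#/### to 6
for V: play +1, pass -1

zugzwang(##./#../#.#/###, V) = False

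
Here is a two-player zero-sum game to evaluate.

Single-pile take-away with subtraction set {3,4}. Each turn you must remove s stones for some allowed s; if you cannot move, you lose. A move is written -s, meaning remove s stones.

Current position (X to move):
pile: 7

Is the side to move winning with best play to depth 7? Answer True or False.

X winning at [7]: False

p1 X@[7]: -3[4]-1* -4[3]-1
p2 O@[4]: -3[1]+1* -4[0]+1
p3 X@[1] terminal -1; root [7] d7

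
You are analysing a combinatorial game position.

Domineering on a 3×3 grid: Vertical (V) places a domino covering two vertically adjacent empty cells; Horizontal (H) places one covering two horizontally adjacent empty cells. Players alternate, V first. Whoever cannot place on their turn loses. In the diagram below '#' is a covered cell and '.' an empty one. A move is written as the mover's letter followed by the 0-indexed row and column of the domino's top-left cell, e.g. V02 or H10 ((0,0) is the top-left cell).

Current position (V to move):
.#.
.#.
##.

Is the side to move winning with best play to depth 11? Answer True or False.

V winning at [.#./.#./##.]: True

[.#./.#./##.] V move#1: V00:+1/##./##./##.*, V02:+1/.##/.##/##., V12:+1/.#./.##/###
[##./##./##.] end (terminal -1, H#2); searched .#./.#./##. to 11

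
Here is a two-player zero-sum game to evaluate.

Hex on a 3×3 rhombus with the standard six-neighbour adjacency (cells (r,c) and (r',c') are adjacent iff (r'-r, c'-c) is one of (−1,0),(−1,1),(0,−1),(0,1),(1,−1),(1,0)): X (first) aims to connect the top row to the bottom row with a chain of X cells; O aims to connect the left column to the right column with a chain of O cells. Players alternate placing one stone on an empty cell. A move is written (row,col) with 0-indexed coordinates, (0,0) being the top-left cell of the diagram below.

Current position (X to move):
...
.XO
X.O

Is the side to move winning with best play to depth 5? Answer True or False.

p1 X@[.../.XO/X.O]: (0,0)[X../.XO/X.O]+1* (0,1)[.X./.XO/X.O]+1 (0,2)[..X/.XO/X.O]+1 (1,0)[.../XXO/X.O]+1 (2,1)[.../.XO/XXO]+1
p2 O@[X../.XO/X.O]: (0,1)[XO./.XO/X.O]-1* (0,2)[X.O/.XO/X.O]-1 (1,0)[X../OXO/X.O]-1 (2,1)[X../.XO/XOO]-1
p3 X@[XO./.XO/X.O]: (0,2)[XOX/.XO/X.O]+1* (1,0)[XO./XXO/X.O]+1 (2,1)[XO./.XO/XXO]+1
p4 O@[XOX/.XO/X.O] terminal -1; root [.../.XO/X.O] d5

X winning at [.../.XO/X.O]: True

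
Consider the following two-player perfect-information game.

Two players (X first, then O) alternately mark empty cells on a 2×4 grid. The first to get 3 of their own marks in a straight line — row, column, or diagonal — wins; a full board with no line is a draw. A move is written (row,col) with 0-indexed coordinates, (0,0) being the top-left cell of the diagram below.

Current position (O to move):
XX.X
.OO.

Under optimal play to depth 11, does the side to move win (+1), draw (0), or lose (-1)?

value(XX.X/.OO., O) = +1

[XX.X/.OO.] O move#1: (0,2):+1/XXOX/.OO.*, (1,0):+1/XX.X/OOO., (1,3):+1/XX.X/.OOO
[XXOX/.OO.] X move#2: (1,0):-1/XXOX/XOO.*, (1,3):-1/XXOX/.OOX
[XXOX/XOO.] O move#3: (1,3):+1/XXOX/XOOO*
[XXOX/XOOO] end (terminal -1, X#4); searched XX.X/.OO. to 11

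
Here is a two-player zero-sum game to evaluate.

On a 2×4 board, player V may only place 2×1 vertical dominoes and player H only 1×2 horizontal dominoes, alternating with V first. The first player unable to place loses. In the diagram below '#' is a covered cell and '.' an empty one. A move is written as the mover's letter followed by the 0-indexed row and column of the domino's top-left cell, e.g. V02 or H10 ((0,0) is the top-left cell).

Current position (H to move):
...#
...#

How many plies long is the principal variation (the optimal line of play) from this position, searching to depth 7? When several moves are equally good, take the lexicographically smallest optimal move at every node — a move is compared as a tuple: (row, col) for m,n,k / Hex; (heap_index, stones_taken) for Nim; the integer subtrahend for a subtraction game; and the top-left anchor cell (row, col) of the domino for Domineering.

PV length from [...#/...#]: 3 plies

ply 1, H at ...#/...# | H00=+1→##.#/...#*; H01=+1→.###/...#; H10=+1→...#/##.#; H11=+1→...#/.###
ply 2, V at ##.#/...# | V02=-1→####/..##*
ply 3, H at ####/..## | H10=+1→####/####*
ply 4: ####/#### is terminal -1 (V); from ...#/...# depth 7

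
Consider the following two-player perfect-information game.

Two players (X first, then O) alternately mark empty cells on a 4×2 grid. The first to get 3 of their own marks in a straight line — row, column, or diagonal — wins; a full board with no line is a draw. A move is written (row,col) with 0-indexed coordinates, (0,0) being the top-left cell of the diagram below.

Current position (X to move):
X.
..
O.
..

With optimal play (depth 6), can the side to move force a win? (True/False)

[X./../O./..] X move#1: (0,1):+0/XX/../O./..*, (1,0):+0/X./X./O./.., (1,1):+0/X./.X/O./.., (2,1):+0/X./../OX/.., (3,0):+0/X./../O./X., (3,1):+0/X./../O./.X
[XX/../O./..] O move#2: (1,0):+0/XX/O./O./..*, (1,1):+0/XX/.O/O./.., (2,1):+0/XX/../OO/.., (3,0):+0/XX/../O./O., (3,1):+0/XX/../O./.O
[XX/O./O./..] X move#3: (1,1):-1/XX/OX/O./.., (2,1):-1/XX/O./OX/.., (3,0):+0/XX/O./O./X.*, (3,1):-1/XX/O./O./.X
[XX/O./O./X.] O move#4: (1,1):+0/XX/OO/O./X.*, (2,1):+0/XX/O./OO/X., (3,1):+0/XX/O./O./XO
[XX/OO/O./X.] X move#5: (2,1):+0/XX/OO/OX/X.*, (3,1):+0/XX/OO/O./XX
[XX/OO/OX/X.] O move#6: (3,1):+0/XX/OO/OX/XO*
[XX/OO/OX/XO] end (terminal +0, X#7); searched X./../O./.. to 6

X winning at [X./../O./..]: False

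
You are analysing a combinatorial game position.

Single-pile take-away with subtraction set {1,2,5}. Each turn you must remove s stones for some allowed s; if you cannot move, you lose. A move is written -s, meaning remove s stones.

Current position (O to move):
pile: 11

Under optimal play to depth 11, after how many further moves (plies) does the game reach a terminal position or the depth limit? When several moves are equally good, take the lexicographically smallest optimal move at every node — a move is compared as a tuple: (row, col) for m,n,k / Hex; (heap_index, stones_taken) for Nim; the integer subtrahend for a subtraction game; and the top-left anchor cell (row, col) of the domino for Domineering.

ply 1, O at 11 | -1=-1→10; -2=+1→9*; -5=+1→6
ply 2, X at 9 | -1=-1→8*; -2=-1→7; -5=-1→4
ply 3, O at 8 | -1=-1→7; -2=+1→6*; -5=+1→3
ply 4, X at 6 | -1=-1→5*; -2=-1→4; -5=-1→1
ply 5, O at 5 | -1=-1→4; -2=+1→3*; -5=+1→0
ply 6, X at 3 | -1=-1→2*; -2=-1→1
ply 7, O at 2 | -1=-1→1; -2=+1→0*
ply 8: 0 is terminal -1 (X); from 11 depth 11

PV length from [11]: 7 plies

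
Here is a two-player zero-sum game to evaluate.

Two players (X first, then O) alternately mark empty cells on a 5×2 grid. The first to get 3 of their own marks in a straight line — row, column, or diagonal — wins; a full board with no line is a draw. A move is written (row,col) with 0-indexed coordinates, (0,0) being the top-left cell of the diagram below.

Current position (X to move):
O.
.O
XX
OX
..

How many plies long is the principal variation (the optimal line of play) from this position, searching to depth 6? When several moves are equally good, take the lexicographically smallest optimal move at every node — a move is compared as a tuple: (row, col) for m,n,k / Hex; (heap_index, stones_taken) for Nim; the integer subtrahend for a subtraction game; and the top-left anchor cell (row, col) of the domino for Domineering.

PV length from [O./.O/XX/OX/..]: 1 ply

[O./.O/XX/OX/..] X move#1: (0,1):+0/OX/.O/XX/OX/.., (1,0):+0/O./XO/XX/OX/.., (4,0):+0/O./.O/XX/OX/X., (4,1):+1/O./.O/XX/OX/.X*
[O./.O/XX/OX/.X] end (terminal -1, O#2); searched O./.O/XX/OX/.. to 6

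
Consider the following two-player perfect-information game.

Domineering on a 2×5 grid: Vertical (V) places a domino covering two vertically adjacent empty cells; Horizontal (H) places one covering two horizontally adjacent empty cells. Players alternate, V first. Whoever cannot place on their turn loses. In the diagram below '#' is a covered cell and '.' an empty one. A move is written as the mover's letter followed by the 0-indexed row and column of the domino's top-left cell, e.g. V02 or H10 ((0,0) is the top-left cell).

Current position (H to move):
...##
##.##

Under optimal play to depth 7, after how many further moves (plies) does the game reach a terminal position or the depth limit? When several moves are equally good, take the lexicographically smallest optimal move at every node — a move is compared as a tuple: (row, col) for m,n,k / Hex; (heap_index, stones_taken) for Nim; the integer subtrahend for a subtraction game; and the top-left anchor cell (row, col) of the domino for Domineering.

[...##/##.##] H move#1: H00:-1/##.##/##.##, H01:+1/.####/##.##*
[.####/##.##] end (terminal -1, V#2); searched ...##/##.## to 7

PV length from [...##/##.##]: 1 ply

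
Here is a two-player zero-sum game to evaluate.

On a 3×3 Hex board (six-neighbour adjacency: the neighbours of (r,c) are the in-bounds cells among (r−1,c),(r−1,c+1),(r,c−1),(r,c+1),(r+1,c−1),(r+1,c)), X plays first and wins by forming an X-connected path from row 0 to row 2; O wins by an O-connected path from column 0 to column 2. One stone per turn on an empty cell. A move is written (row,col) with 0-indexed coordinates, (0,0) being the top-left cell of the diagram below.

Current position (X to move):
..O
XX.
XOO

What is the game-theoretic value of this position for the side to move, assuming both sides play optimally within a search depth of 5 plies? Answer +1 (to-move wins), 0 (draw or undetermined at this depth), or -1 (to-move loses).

value(..O/XX./XOO, X) = +1

[..O/XX./XOO] X move#1: (0,0):+1/X.O/XX./XOO*, (0,1):+1/.XO/XX./XOO, (1,2):+1/..O/XXX/XOO
[X.O/XX./XOO] end (terminal -1, O#2); searched ..O/XX./XOO to 5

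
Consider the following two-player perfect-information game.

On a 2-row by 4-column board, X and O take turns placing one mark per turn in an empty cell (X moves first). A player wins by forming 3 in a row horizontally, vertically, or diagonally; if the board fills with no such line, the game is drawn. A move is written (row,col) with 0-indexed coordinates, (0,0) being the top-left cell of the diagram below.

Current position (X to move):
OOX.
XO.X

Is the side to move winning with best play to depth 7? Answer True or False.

X winning at [OOX./XO.X]: False

ply 1, X at OOX./XO.X | (0,3)=+0→OOXX/XO.X*; (1,2)=+0→OOX./XOXX
ply 2, O at OOXX/XO.X | (1,2)=+0→OOXX/XOOX*
ply 3: OOXX/XOOX is terminal +0 (X); from OOX./XO.X depth 7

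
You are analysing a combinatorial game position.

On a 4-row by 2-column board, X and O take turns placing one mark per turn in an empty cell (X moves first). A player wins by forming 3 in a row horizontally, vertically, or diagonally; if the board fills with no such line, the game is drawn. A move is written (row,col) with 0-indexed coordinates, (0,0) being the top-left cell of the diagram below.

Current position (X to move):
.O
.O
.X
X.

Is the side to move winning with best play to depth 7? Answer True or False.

p1 X@[.O/.O/.X/X.]: (0,0)[XO/.O/.X/X.]+0* (1,0)[.O/XO/.X/X.]+0 (2,0)[.O/.O/XX/X.]+0 (3,1)[.O/.O/.X/XX]+0
p2 O@[XO/.O/.X/X.]: (1,0)[XO/OO/.X/X.]+0* (2,0)[XO/.O/OX/X.]+0 (3,1)[XO/.O/.X/XO]+0
p3 X@[XO/OO/.X/X.]: (2,0)[XO/OO/XX/X.]+0* (3,1)[XO/OO/.X/XX]+0
p4 O@[XO/OO/XX/X.]: (3,1)[XO/OO/XX/XO]+0*
p5 X@[XO/OO/XX/XO] terminal +0; root [.O/.O/.X/X.] d7

X winning at [.O/.O/.X/X.]: False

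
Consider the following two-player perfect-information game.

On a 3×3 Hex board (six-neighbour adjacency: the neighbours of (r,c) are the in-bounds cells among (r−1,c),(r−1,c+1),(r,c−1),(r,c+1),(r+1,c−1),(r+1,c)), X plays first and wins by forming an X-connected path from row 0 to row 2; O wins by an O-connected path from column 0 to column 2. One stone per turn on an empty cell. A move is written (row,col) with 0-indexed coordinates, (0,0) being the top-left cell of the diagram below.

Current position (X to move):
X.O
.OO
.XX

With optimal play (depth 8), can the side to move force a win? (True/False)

X winning at [X.O/.OO/.XX]: False

[X.O/.OO/.XX] X move#1: (0,1):-1/XXO/.OO/.XX*, (1,0):-1/X.O/XOO/.XX, (2,0):-1/X.O/.OO/XXX
[XXO/.OO/.XX] O move#2: (1,0):+1/XXO/OOO/.XX*, (2,0):+1/XXO/.OO/OXX
[XXO/OOO/.XX] end (terminal -1, X#3); searched X.O/.OO/.XX to 8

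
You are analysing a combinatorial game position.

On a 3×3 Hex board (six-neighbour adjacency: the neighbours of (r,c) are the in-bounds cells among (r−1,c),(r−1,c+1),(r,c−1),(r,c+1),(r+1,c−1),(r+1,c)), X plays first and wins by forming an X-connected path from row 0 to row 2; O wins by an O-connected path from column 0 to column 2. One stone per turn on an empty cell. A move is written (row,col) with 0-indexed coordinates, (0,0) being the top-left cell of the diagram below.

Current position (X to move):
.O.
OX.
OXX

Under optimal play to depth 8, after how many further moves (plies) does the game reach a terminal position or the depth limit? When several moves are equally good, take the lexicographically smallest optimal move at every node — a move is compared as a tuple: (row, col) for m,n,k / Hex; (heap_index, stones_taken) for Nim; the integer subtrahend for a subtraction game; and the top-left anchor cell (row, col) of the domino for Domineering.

[.O./OX./OXX] X move#1: (0,0):-1/XO./OX./OXX, (0,2):+1/.OX/OX./OXX*, (1,2):-1/.O./OXX/OXX
[.OX/OX./OXX] end (terminal -1, O#2); searched .O./OX./OXX to 8

PV length from [.O./OX./OXX]: 1 ply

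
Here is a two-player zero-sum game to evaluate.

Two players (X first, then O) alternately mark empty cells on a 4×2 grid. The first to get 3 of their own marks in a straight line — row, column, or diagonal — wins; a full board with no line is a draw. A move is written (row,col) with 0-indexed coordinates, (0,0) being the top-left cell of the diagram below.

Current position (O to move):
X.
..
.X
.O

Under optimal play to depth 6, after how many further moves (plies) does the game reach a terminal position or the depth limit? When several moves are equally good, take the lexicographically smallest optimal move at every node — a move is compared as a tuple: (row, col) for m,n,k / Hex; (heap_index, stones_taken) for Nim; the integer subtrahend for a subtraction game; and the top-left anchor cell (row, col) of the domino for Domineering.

ply 1, O at X./../.X/.O | (0,1)=+0→XO/../.X/.O*; (1,0)=+0→X./O./.X/.O; (1,1)=+0→X./.O/.X/.O; (2,0)=+0→X./../OX/.O; (3,0)=+0→X./../.X/OO
ply 2, X at XO/../.X/.O | (1,0)=+0→XO/X./.X/.O*; (1,1)=+0→XO/.X/.X/.O; (2,0)=+0→XO/../XX/.O; (3,0)=+0→XO/../.X/XO
ply 3, O at XO/X./.X/.O | (1,1)=-1→XO/XO/.X/.O; (2,0)=+0→XO/X./OX/.O*; (3,0)=-1→XO/X./.X/OO
ply 4, X at XO/X./OX/.O | (1,1)=+0→XO/XX/OX/.O*; (3,0)=+0→XO/X./OX/XO
ply 5, O at XO/XX/OX/.O | (3,0)=+0→XO/XX/OX/OO*
ply 6: XO/XX/OX/OO is terminal +0 (X); from X./../.X/.O depth 6

PV length from [X./../.X/.O]: 5 plies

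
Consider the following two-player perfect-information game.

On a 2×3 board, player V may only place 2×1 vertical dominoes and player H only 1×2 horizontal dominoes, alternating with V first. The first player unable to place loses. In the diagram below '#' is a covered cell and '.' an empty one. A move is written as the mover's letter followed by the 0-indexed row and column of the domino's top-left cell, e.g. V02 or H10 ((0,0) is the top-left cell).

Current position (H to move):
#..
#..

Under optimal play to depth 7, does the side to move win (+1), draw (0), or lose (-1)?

value(#../#.., H) = +1

ply 1, H at #../#.. | H01=+1→###/#..*; H11=+1→#../###
ply 2: ###/#.. is terminal -1 (V); from #../#.. depth 7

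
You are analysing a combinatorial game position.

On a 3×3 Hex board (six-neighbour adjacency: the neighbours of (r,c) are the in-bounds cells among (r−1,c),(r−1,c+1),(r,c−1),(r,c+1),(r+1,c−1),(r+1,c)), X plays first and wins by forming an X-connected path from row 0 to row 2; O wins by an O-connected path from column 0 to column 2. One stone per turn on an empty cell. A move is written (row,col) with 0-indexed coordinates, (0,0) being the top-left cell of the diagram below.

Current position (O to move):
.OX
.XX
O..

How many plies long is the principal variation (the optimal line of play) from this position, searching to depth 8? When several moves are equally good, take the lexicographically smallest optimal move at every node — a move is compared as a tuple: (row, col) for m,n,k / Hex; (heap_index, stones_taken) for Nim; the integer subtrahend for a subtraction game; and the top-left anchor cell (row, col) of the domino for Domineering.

PV length from [.OX/.XX/O..]: 4 plies

ply 1, O at .OX/.XX/O.. | (0,0)=-1→OOX/.XX/O..*; (1,0)=-1→.OX/OXX/O..; (2,1)=-1→.OX/.XX/OO.; (2,2)=-1→.OX/.XX/O.O
ply 2, X at OOX/.XX/O.. | (1,0)=+1→OOX/XXX/O..*; (2,1)=+1→OOX/.XX/OX.; (2,2)=+1→OOX/.XX/O.X
ply 3, O at OOX/XXX/O.. | (2,1)=-1→OOX/XXX/OO.*; (2,2)=-1→OOX/XXX/O.O
ply 4, X at OOX/XXX/OO. | (2,2)=+1→OOX/XXX/OOX*
ply 5: OOX/XXX/OOX is terminal -1 (O); from .OX/.XX/O.. depth 8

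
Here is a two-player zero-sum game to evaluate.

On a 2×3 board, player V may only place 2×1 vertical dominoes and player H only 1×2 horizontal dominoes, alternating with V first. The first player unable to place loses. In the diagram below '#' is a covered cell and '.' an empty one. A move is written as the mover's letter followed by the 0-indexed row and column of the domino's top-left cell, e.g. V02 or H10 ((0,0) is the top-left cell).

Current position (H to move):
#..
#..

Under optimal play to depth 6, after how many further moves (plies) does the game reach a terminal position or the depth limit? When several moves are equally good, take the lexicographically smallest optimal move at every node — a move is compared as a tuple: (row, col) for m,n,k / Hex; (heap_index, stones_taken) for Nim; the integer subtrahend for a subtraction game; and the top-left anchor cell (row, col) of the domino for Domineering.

PV length from [#../#..]: 1 ply

ply 1, H at #../#.. | H01=+1→###/#..*; H11=+1→#../###
ply 2: ###/#.. is terminal -1 (V); from #../#.. depth 6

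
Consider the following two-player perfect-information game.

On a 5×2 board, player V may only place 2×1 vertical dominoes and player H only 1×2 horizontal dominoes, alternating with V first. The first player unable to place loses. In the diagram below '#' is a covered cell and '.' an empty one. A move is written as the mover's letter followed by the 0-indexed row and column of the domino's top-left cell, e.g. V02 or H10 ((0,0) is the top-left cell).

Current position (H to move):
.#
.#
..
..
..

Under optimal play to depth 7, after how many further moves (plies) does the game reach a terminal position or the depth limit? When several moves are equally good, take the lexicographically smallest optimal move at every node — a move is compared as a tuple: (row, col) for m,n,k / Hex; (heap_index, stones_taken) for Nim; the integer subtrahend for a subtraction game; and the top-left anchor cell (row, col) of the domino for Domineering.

ply 1, H at .#/.#/../../.. | H20=-1→.#/.#/##/../..; H30=+1→.#/.#/../##/..*; H40=-1→.#/.#/../../##
ply 2, V at .#/.#/../##/.. | V00=-1→##/##/../##/..*; V10=-1→.#/##/#./##/..
ply 3, H at ##/##/../##/.. | H20=+1→##/##/##/##/..*; H40=+1→##/##/../##/##
ply 4: ##/##/##/##/.. is terminal -1 (V); from .#/.#/../../.. depth 7

PV length from [.#/.#/../../..]: 3 plies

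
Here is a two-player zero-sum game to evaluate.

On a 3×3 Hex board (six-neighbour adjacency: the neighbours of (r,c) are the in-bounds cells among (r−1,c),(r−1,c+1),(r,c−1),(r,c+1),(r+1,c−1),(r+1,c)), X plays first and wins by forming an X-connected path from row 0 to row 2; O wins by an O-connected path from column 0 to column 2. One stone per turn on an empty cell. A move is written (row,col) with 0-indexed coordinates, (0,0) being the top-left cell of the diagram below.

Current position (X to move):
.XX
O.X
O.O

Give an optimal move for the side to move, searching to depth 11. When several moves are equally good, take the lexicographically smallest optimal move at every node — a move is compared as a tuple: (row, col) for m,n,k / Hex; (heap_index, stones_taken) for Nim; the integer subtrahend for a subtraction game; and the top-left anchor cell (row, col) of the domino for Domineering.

[.XX/O.X/O.O] X move#1: (0,0):-1/XXX/O.X/O.O, (1,1):-1/.XX/OXX/O.O, (2,1):+1/.XX/O.X/OXO*
[.XX/O.X/OXO] end (terminal -1, O#2); searched .XX/O.X/O.O to 11

X's best at [.XX/O.X/O.O]: (2,1)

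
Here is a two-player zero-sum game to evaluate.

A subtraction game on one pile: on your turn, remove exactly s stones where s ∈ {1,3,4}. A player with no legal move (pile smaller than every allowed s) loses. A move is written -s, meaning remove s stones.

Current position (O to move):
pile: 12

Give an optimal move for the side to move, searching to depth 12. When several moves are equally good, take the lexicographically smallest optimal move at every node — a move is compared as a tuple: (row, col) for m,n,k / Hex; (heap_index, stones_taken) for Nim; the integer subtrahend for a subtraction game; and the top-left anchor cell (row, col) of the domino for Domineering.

O's best at [12]: -3

p1 O@[12]: -1[11]-1 -3[9]+1* -4[8]-1
p2 X@[9]: -1[8]-1* -3[6]-1 -4[5]-1
p3 O@[8]: -1[7]+1* -3[5]-1 -4[4]-1
p4 X@[7]: -1[6]-1* -3[4]-1 -4[3]-1
p5 O@[6]: -1[5]-1 -3[3]-1 -4[2]+1*
p6 X@[2]: -1[1]-1*
p7 O@[1]: -1[0]+1*
p8 X@[0] terminal -1; root [12] d12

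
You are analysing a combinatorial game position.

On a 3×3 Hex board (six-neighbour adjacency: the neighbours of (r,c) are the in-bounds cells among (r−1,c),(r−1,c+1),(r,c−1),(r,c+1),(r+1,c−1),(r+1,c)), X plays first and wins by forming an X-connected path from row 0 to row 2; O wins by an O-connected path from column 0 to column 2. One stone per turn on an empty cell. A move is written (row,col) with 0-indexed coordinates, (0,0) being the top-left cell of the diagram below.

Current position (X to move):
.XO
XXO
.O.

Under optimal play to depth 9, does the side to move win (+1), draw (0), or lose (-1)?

value(.XO/XXO/.O., X) = +1

[.XO/XXO/.O.] X move#1: (0,0):-1/XXO/XXO/.O., (2,0):+1/.XO/XXO/XO.*, (2,2):-1/.XO/XXO/.OX
[.XO/XXO/XO.] end (terminal -1, O#2); searched .XO/XXO/.O. to 9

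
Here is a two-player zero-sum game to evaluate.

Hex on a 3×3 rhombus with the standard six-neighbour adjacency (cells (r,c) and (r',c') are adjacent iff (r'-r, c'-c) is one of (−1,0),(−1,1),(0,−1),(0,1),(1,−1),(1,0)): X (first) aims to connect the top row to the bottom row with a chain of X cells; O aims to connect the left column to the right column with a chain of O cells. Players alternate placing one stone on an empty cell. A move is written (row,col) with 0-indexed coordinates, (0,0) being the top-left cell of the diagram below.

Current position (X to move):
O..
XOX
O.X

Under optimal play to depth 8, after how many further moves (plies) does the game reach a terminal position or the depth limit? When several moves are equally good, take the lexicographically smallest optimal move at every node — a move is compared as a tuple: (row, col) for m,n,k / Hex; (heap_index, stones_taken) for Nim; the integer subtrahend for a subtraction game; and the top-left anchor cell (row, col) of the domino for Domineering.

PV length from [O../XOX/O.X]: 1 ply

ply 1, X at O../XOX/O.X | (0,1)=-1→OX./XOX/O.X; (0,2)=+1→O.X/XOX/O.X*; (2,1)=-1→O../XOX/OXX
ply 2: O.X/XOX/O.X is terminal -1 (O); from O../XOX/O.X depth 8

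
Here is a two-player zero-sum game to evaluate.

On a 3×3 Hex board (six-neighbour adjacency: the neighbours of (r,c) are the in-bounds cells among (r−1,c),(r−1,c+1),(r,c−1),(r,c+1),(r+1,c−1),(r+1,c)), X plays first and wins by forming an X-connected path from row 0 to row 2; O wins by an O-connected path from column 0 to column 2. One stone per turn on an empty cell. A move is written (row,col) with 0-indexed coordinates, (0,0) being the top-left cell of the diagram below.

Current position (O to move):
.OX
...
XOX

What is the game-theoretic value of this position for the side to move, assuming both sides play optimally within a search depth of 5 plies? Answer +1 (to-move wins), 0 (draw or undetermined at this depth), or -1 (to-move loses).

ply 1, O at .OX/.../XOX | (0,0)=-1→OOX/.../XOX*; (1,0)=-1→.OX/O../XOX; (1,1)=-1→.OX/.O./XOX; (1,2)=-1→.OX/..O/XOX
ply 2, X at OOX/.../XOX | (1,0)=+1→OOX/X../XOX*; (1,1)=+1→OOX/.X./XOX; (1,2)=+1→OOX/..X/XOX
ply 3, O at OOX/X../XOX | (1,1)=-1→OOX/XO./XOX*; (1,2)=-1→OOX/X.O/XOX
ply 4, X at OOX/XO./XOX | (1,2)=+1→OOX/XOX/XOX*
ply 5: OOX/XOX/XOX is terminal -1 (O); from .OX/.../XOX depth 5

value(.OX/.../XOX, O) = -1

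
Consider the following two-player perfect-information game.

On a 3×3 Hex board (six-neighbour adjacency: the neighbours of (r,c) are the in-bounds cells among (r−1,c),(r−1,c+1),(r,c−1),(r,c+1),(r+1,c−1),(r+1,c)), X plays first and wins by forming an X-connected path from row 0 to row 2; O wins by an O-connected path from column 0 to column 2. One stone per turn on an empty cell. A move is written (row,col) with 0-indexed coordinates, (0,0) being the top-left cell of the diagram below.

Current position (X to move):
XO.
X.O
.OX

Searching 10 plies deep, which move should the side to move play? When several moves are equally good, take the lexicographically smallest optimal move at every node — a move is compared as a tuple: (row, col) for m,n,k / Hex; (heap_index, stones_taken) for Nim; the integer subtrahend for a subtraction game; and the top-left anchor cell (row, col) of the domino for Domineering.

[XO./X.O/.OX] X move#1: (0,2):-1/XOX/X.O/.OX, (1,1):-1/XO./XXO/.OX, (2,0):+1/XO./X.O/XOX*
[XO./X.O/XOX] end (terminal -1, O#2); searched XO./X.O/.OX to 10

X's best at [XO./X.O/.OX]: (2,0)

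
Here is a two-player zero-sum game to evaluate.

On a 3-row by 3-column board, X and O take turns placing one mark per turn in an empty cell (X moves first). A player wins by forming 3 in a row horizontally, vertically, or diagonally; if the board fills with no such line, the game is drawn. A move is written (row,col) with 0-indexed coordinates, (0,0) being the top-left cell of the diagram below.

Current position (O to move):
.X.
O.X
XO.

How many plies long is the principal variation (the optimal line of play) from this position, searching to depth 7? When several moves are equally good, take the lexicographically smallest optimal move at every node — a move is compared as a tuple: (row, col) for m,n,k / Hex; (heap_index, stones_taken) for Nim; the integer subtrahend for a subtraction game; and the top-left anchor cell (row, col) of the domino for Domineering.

ply 1, O at .X./O.X/XO. | (0,0)=-1→OX./O.X/XO.; (0,2)=+0→.XO/O.X/XO.*; (1,1)=-1→.X./OOX/XO.; (2,2)=-1→.X./O.X/XOO
ply 2, X at .XO/O.X/XO. | (0,0)=+0→XXO/O.X/XO.*; (1,1)=+0→.XO/OXX/XO.; (2,2)=+0→.XO/O.X/XOX
ply 3, O at XXO/O.X/XO. | (1,1)=+0→XXO/OOX/XO.*; (2,2)=+0→XXO/O.X/XOO
ply 4, X at XXO/OOX/XO. | (2,2)=+0→XXO/OOX/XOX*
ply 5: XXO/OOX/XOX is terminal +0 (O); from .X./O.X/XO. depth 7

PV length from [.X./O.X/XO.]: 4 plies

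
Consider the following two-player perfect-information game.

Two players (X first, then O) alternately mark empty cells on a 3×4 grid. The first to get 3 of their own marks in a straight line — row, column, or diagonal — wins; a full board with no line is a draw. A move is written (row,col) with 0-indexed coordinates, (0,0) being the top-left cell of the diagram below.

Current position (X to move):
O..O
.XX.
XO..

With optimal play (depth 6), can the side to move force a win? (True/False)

X winning at [O..O/.XX./XO..]: True

ply 1, X at O..O/.XX./XO.. | (0,1)=+1→OX.O/.XX./XO..*; (0,2)=+1→O.XO/.XX./XO..; (1,0)=+1→O..O/XXX./XO..; (1,3)=+1→O..O/.XXX/XO..; (2,2)=+1→O..O/.XX./XOX.; (2,3)=+1→O..O/.XX./XO.X
ply 2, O at OX.O/.XX./XO.. | (0,2)=-1→OXOO/.XX./XO..*; (1,0)=-1→OX.O/OXX./XO..; (1,3)=-1→OX.O/.XXO/XO..; (2,2)=-1→OX.O/.XX./XOO.; (2,3)=-1→OX.O/.XX./XO.O
ply 3, X at OXOO/.XX./XO.. | (1,0)=+1→OXOO/XXX./XO..*; (1,3)=+1→OXOO/.XXX/XO..; (2,2)=+1→OXOO/.XX./XOX.; (2,3)=+1→OXOO/.XX./XO.X
ply 4: OXOO/XXX./XO.. is terminal -1 (O); from O..O/.XX./XO.. depth 6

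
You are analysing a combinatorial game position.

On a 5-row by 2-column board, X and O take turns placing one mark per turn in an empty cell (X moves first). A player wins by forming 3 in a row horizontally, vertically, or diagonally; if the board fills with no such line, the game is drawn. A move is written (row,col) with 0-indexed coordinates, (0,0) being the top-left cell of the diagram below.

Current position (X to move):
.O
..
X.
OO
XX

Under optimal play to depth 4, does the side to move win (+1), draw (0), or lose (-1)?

p1 X@[.O/../X./OO/XX]: (0,0)[XO/../X./OO/XX]+0* (1,0)[.O/X./X./OO/XX]+0 (1,1)[.O/.X/X./OO/XX]+0 (2,1)[.O/../XX/OO/XX]+0
p2 O@[XO/../X./OO/XX]: (1,0)[XO/O./X./OO/XX]+0* (1,1)[XO/.O/X./OO/XX]-1 (2,1)[XO/../XO/OO/XX]-1
p3 X@[XO/O./X./OO/XX]: (1,1)[XO/OX/X./OO/XX]+0* (2,1)[XO/O./XX/OO/XX]+0
p4 O@[XO/OX/X./OO/XX]: (2,1)[XO/OX/XO/OO/XX]+0*
p5 X@[XO/OX/XO/OO/XX] terminal +0; root [.O/../X./OO/XX] d4

value(.O/../X./OO/XX, X) = 0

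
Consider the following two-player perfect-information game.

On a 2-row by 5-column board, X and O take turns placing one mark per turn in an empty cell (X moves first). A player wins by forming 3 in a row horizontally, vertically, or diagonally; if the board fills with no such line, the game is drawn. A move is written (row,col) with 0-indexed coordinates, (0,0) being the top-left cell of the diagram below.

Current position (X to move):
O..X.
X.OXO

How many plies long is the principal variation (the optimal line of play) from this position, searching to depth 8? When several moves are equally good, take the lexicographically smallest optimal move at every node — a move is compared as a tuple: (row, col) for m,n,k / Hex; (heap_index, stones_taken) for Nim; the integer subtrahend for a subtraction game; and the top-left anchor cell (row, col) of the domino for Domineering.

p1 X@[O..X./X.OXO]: (0,1)[OX.X./X.OXO]+0 (0,2)[O.XX./X.OXO]+1* (0,4)[O..XX/X.OXO]+0 (1,1)[O..X./XXOXO]+0
p2 O@[O.XX./X.OXO]: (0,1)[OOXX./X.OXO]-1* (0,4)[O.XXO/X.OXO]-1 (1,1)[O.XX./XOOXO]-1
p3 X@[OOXX./X.OXO]: (0,4)[OOXXX/X.OXO]+1* (1,1)[OOXX./XXOXO]+0
p4 O@[OOXXX/X.OXO] terminal -1; root [O..X./X.OXO] d8

PV length from [O..X./X.OXO]: 3 plies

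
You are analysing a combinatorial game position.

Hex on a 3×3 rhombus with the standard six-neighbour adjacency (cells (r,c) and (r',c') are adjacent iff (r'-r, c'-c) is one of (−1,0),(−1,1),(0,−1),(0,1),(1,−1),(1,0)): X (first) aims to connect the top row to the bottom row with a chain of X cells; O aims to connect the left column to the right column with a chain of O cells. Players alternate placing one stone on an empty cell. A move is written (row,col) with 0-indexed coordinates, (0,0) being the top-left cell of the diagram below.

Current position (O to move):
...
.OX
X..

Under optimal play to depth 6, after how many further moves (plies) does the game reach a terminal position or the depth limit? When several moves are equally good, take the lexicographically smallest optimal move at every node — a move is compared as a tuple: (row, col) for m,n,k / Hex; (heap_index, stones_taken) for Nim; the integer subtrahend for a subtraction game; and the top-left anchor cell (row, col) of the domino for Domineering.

ply 1, O at .../.OX/X.. | (0,0)=-1→O../.OX/X..*; (0,1)=-1→.O./.OX/X..; (0,2)=-1→..O/.OX/X..; (1,0)=-1→.../OOX/X..; (2,1)=-1→.../.OX/XO.; (2,2)=-1→.../.OX/X.O
ply 2, X at O../.OX/X.. | (0,1)=+1→OX./.OX/X..*; (0,2)=+1→O.X/.OX/X..; (1,0)=+1→O../XOX/X..; (2,1)=-1→O../.OX/XX.; (2,2)=-1→O../.OX/X.X
ply 3, O at OX./.OX/X.. | (0,2)=-1→OXO/.OX/X..*; (1,0)=-1→OX./OOX/X..; (2,1)=-1→OX./.OX/XO.; (2,2)=-1→OX./.OX/X.O
ply 4, X at OXO/.OX/X.. | (1,0)=+1→OXO/XOX/X..*; (2,1)=-1→OXO/.OX/XX.; (2,2)=-1→OXO/.OX/X.X
ply 5: OXO/XOX/X.. is terminal -1 (O); from .../.OX/X.. depth 6

PV length from [.../.OX/X..]: 4 plies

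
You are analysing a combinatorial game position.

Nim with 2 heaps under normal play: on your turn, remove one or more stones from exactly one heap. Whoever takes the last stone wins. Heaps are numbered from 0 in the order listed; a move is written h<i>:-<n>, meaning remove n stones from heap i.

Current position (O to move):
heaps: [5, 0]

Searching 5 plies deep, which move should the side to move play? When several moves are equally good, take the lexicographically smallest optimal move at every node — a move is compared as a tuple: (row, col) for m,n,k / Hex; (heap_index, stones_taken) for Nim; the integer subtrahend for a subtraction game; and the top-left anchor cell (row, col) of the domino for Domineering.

O's best at [(5,0)]: h0:-5

p1 O@[(5,0)]: h0:-1[(4,0)]-1 h0:-2[(3,0)]-1 h0:-3[(2,0)]-1 h0:-4[(1,0)]-1 h0:-5[(0,0)]+1*
p2 X@[(0,0)] terminal -1; root [(5,0)] d5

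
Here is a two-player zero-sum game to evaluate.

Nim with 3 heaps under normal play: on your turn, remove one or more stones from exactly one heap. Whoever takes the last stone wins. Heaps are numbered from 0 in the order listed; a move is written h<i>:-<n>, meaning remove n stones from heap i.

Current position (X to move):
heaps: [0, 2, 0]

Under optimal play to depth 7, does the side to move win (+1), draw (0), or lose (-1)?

value((0,2,0), X) = +1

p1 X@[(0,2,0)]: h1:-1[(0,1,0)]-1 h1:-2[(0,0,0)]+1*
p2 O@[(0,0,0)] terminal -1; root [(0,2,0)] d7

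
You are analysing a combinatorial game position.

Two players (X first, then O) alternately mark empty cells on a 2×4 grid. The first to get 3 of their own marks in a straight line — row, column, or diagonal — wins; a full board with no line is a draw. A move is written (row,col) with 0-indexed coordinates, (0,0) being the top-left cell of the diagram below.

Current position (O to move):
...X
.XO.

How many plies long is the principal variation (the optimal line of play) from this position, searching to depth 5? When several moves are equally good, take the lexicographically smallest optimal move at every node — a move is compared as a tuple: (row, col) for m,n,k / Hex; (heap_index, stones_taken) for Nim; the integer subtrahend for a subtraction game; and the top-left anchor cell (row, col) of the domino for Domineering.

p1 O@[...X/.XO.]: (0,0)[O..X/.XO.]+0* (0,1)[.O.X/.XO.]+0 (0,2)[..OX/.XO.]+0 (1,0)[...X/OXO.]+0 (1,3)[...X/.XOO]+0
p2 X@[O..X/.XO.]: (0,1)[OX.X/.XO.]+0* (0,2)[O.XX/.XO.]+0 (1,0)[O..X/XXO.]+0 (1,3)[O..X/.XOX]+0
p3 O@[OX.X/.XO.]: (0,2)[OXOX/.XO.]+0* (1,0)[OX.X/OXO.]-1 (1,3)[OX.X/.XOO]-1
p4 X@[OXOX/.XO.]: (1,0)[OXOX/XXO.]+0* (1,3)[OXOX/.XOX]+0
p5 O@[OXOX/XXO.]: (1,3)[OXOX/XXOO]+0*
p6 X@[OXOX/XXOO] terminal +0; root [...X/.XO.] d5

PV length from [...X/.XO.]: 5 plies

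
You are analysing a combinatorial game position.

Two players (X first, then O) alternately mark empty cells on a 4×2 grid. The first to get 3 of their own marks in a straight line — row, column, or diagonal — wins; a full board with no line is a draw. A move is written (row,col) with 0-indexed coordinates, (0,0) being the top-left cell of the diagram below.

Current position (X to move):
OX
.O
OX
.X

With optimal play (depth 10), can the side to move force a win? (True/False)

p1 X@[OX/.O/OX/.X]: (1,0)[OX/XO/OX/.X]+0* (3,0)[OX/.O/OX/XX]-1
p2 O@[OX/XO/OX/.X]: (3,0)[OX/XO/OX/OX]+0*
p3 X@[OX/XO/OX/OX] terminal +0; root [OX/.O/OX/.X] d10

X winning at [OX/.O/OX/.X]: False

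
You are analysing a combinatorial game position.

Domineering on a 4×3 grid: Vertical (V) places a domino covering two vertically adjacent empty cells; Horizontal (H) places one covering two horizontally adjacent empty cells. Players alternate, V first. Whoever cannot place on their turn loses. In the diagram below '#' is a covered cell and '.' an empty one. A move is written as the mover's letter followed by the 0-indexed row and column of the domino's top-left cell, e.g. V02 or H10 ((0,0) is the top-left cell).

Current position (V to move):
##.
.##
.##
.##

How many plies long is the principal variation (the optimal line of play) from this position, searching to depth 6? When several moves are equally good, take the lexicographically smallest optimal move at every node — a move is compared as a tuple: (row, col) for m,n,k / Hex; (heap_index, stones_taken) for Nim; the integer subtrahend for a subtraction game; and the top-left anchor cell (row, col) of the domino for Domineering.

PV length from [##./.##/.##/.##]: 1 ply

ply 1, V at ##./.##/.##/.## | V10=+1→##./###/###/.##*; V20=+1→##./.##/###/###
ply 2: ##./###/###/.## is terminal -1 (H); from ##./.##/.##/.## depth 6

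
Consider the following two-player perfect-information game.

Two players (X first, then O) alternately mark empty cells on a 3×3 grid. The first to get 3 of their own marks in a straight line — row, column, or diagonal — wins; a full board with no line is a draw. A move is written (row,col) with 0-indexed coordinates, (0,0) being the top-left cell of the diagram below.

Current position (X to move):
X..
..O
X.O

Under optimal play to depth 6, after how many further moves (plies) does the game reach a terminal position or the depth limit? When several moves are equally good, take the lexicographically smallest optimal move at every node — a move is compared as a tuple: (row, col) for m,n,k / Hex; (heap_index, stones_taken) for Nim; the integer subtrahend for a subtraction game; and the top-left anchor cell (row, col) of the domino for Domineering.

p1 X@[X../..O/X.O]: (0,1)[XX./..O/X.O]-1 (0,2)[X.X/..O/X.O]+1* (1,0)[X../X.O/X.O]+1 (1,1)[X../.XO/X.O]-1 (2,1)[X../..O/XXO]-1
p2 O@[X.X/..O/X.O]: (0,1)[XOX/..O/X.O]-1* (1,0)[X.X/O.O/X.O]-1 (1,1)[X.X/.OO/X.O]-1 (2,1)[X.X/..O/XOO]-1
p3 X@[XOX/..O/X.O]: (1,0)[XOX/X.O/X.O]+1* (1,1)[XOX/.XO/X.O]+1 (2,1)[XOX/..O/XXO]+1
p4 O@[XOX/X.O/X.O] terminal -1; root [X../..O/X.O] d6

PV length from [X../..O/X.O]: 3 plies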